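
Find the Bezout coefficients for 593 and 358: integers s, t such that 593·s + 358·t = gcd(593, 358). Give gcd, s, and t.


Euclidean algorithm on (593, 358) — divide until remainder is 0:
  593 = 1 · 358 + 235
  358 = 1 · 235 + 123
  235 = 1 · 123 + 112
  123 = 1 · 112 + 11
  112 = 10 · 11 + 2
  11 = 5 · 2 + 1
  2 = 2 · 1 + 0
gcd(593, 358) = 1.
Track Bezout coefficients alongside the remainders: start with r₀ = 593 = a·1 + b·0 (s = 1, t = 0) and r₁ = 358 = a·0 + b·1 (s = 0, t = 1); each new remainder r_{k+1} = r_{k-1} − q_k·r_k inherits s_{k+1} = s_{k-1} − q_k·s_k, t_{k+1} = t_{k-1} − q_k·t_k, so r_k = a·s_k + b·t_k at every step:
  q = 1: r = 235, s = 1 − 1·0 = 1, t = 0 − 1·1 = -1  (check: 593·1 + 358·(-1) = 235)
  q = 1: r = 123, s = 0 − 1·1 = -1, t = 1 − 1·(-1) = 2  (check: 593·(-1) + 358·2 = 123)
  q = 1: r = 112, s = 1 − 1·(-1) = 2, t = -1 − 1·2 = -3  (check: 593·2 + 358·(-3) = 112)
  q = 1: r = 11, s = -1 − 1·2 = -3, t = 2 − 1·(-3) = 5  (check: 593·(-3) + 358·5 = 11)
  q = 10: r = 2, s = 2 − 10·(-3) = 32, t = -3 − 10·5 = -53  (check: 593·32 + 358·(-53) = 2)
  q = 5: r = 1, s = -3 − 5·32 = -163, t = 5 − 5·(-53) = 270  (check: 593·(-163) + 358·270 = 1)
The row with r = 1 (the gcd) gives the Bezout coefficients s = -163, t = 270.
Result: 593 · (-163) + 358 · (270) = 1.

gcd(593, 358) = 1; s = -163, t = 270 (check: 593·(-163) + 358·270 = 1).


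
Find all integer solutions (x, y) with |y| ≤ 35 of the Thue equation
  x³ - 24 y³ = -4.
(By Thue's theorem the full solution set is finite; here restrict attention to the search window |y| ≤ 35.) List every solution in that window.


The equation is x³ - 24y³ = -4. For fixed y, x³ = 24·y³ − 4, so a solution requires the RHS to be a perfect cube.
Strategy: iterate y from -35 to 35, compute RHS = 24·y³ − 4, and check whether it is a (positive or negative) perfect cube.
Check small values of y:
  y = 0: RHS = -4 is not a perfect cube.
  y = 1: RHS = 20 is not a perfect cube.
  y = -1: RHS = -28 is not a perfect cube.
  y = 2: RHS = 188 is not a perfect cube.
  y = -2: RHS = -196 is not a perfect cube.
  y = 3: RHS = 644 is not a perfect cube.
  y = -3: RHS = -652 is not a perfect cube.
Continuing the search up to |y| = 35 finds no solutions either.
No (x, y) in the scanned range satisfies the equation.

No integer solutions with |y| ≤ 35.


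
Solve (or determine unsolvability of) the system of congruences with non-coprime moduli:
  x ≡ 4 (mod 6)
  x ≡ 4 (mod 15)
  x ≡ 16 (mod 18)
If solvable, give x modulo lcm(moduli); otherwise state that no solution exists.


Moduli 6, 15, 18 are not pairwise coprime, so CRT works modulo lcm(m_i) when all pairwise compatibility conditions hold.
Pairwise compatibility: gcd(m_i, m_j) must divide a_i - a_j for every pair.
Merge one congruence at a time:
  Start: x ≡ 4 (mod 6).
  Combine with x ≡ 4 (mod 15): gcd(6, 15) = 3; 4 - 4 = 0, which IS divisible by 3, so compatible.
    Write x = 4 + 6·t and substitute into x ≡ 4 (mod 15): 6·t ≡ 4 − 4 = 0 (mod 15).
    Divide the congruence (and modulus) by g = 3: 2·t ≡ 0 (mod 5).
    The inverse of 2 mod 5 is 3 (since 2·3 = 6 = 1·5 + 1), so t ≡ 3·0 = 0 ≡ 0 (mod 5).
    Then x = 4 + 6·0 = 4, valid modulo lcm(6, 15) = 30: x ≡ 4 (mod 30).
  Combine with x ≡ 16 (mod 18): gcd(30, 18) = 6; 16 - 4 = 12, which IS divisible by 6, so compatible.
    Write x = 4 + 30·t and substitute into x ≡ 16 (mod 18): 30·t ≡ 16 − 4 = 12 (mod 18).
    Divide the congruence (and modulus) by g = 6: 5·t ≡ 2 (mod 3).
    Reduce coefficients mod 3: 2·t ≡ 2 (mod 3).
    The inverse of 2 mod 3 is 2 (since 2·2 = 4 = 1·3 + 1), so t ≡ 2·2 = 4 ≡ 1 (mod 3).
    Then x = 4 + 30·1 = 34, valid modulo lcm(30, 18) = 90: x ≡ 34 (mod 90).
Verify: 34 mod 6 = 4, 34 mod 15 = 4, 34 mod 18 = 16.

x ≡ 34 (mod 90).


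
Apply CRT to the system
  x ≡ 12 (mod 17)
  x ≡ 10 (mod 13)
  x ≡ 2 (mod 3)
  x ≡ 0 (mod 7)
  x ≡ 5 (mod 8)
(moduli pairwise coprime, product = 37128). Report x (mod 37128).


Product of moduli M = 17 · 13 · 3 · 7 · 8 = 37128.
Merge one congruence at a time:
  Start: x ≡ 12 (mod 17).
  Combine with x ≡ 10 (mod 13); new modulus lcm = 221.
    Write x = 12 + 17·t and substitute into x ≡ 10 (mod 13): 17·t ≡ 10 − 12 = -2 (mod 13).
    Reduce coefficients mod 13: 4·t ≡ 11 (mod 13).
    The inverse of 4 mod 13 is 10 (since 4·10 = 40 = 3·13 + 1), so t ≡ 10·11 = 110 ≡ 6 (mod 13).
    Then x = 12 + 17·6 = 114, valid modulo lcm(17, 13) = 221: x ≡ 114 (mod 221).
  Combine with x ≡ 2 (mod 3); new modulus lcm = 663.
    Write x = 114 + 221·t and substitute into x ≡ 2 (mod 3): 221·t ≡ 2 − 114 = -112 (mod 3).
    Reduce coefficients mod 3: 2·t ≡ 2 (mod 3).
    The inverse of 2 mod 3 is 2 (since 2·2 = 4 = 1·3 + 1), so t ≡ 2·2 = 4 ≡ 1 (mod 3).
    Then x = 114 + 221·1 = 335, valid modulo lcm(221, 3) = 663: x ≡ 335 (mod 663).
  Combine with x ≡ 0 (mod 7); new modulus lcm = 4641.
    Write x = 335 + 663·t and substitute into x ≡ 0 (mod 7): 663·t ≡ 0 − 335 = -335 (mod 7).
    Reduce coefficients mod 7: 5·t ≡ 1 (mod 7).
    The inverse of 5 mod 7 is 3 (since 5·3 = 15 = 2·7 + 1), so t ≡ 3·1 = 3 ≡ 3 (mod 7).
    Then x = 335 + 663·3 = 2324, valid modulo lcm(663, 7) = 4641: x ≡ 2324 (mod 4641).
  Combine with x ≡ 5 (mod 8); new modulus lcm = 37128.
    Write x = 2324 + 4641·t and substitute into x ≡ 5 (mod 8): 4641·t ≡ 5 − 2324 = -2319 (mod 8).
    Reduce coefficients mod 8: 1·t ≡ 1 (mod 8).
    So t ≡ 1 (mod 8).
    Then x = 2324 + 4641·1 = 6965, valid modulo lcm(4641, 8) = 37128: x ≡ 6965 (mod 37128).
Verify against each original: 6965 mod 17 = 12, 6965 mod 13 = 10, 6965 mod 3 = 2, 6965 mod 7 = 0, 6965 mod 8 = 5.

x ≡ 6965 (mod 37128).


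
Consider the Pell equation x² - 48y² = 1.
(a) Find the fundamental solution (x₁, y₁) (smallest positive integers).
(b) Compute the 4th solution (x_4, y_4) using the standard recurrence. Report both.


Step 1: Find the fundamental solution (x₁, y₁) of x² - 48y² = 1.
  Expand √48 as a continued fraction. a₀ = ⌊√48⌋ = 6; iterate m_{k+1} = d_k·a_k − m_k, d_{k+1} = (48 − m_{k+1}²)/d_k, a_{k+1} = ⌊(a₀ + m_{k+1})/d_{k+1}⌋ (starting m₀ = 0, d₀ = 1), with convergents p_k = a_k·p_{k-1} + p_{k-2}, q_k = a_k·q_{k-1} + q_{k-2} (p₋₁ = 1, q₋₁ = 0):
  k = 0: a₀ = 6; p₀/q₀ = 6/1; p₀² − 48·q₀² = 36 − 48 = -12.
  k = 1: m = 6, d = 12, a = ⌊(6 + 6)/12⌋ = 1; p/q = (1·6 + 1)/(1·1 + 0) = 7/1; p² − 48·q² = 49 − 48 = 1.
  The first convergent with p² − 48·q² = 1 gives the fundamental solution (x₁, y₁) = (7, 1).
Step 2: Apply the recurrence (x_{n+1}, y_{n+1}) = (x₁x_n + 48y₁y_n, x₁y_n + y₁x_n) repeatedly.
  From (x_1, y_1) = (7, 1): x_2 = 7·7 + 48·1·1 = 97; y_2 = 7·1 + 1·7 = 14.
  From (x_2, y_2) = (97, 14): x_3 = 7·97 + 48·1·14 = 1351; y_3 = 7·14 + 1·97 = 195.
  From (x_3, y_3) = (1351, 195): x_4 = 7·1351 + 48·1·195 = 18817; y_4 = 7·195 + 1·1351 = 2716.
Step 3: Verify x_4² - 48·y_4² = 354079489 - 354079488 = 1 (should be 1). ✓

(x_1, y_1) = (7, 1); (x_4, y_4) = (18817, 2716).


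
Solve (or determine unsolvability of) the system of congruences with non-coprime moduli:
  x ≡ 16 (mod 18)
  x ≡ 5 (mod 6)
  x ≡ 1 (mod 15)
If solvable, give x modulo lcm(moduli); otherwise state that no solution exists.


Moduli 18, 6, 15 are not pairwise coprime, so CRT works modulo lcm(m_i) when all pairwise compatibility conditions hold.
Pairwise compatibility: gcd(m_i, m_j) must divide a_i - a_j for every pair.
Merge one congruence at a time:
  Start: x ≡ 16 (mod 18).
  Combine with x ≡ 5 (mod 6): gcd(18, 6) = 6, and 5 - 16 = -11 is NOT divisible by 6.
    ⇒ system is inconsistent (no integer solution).

No solution (the system is inconsistent).


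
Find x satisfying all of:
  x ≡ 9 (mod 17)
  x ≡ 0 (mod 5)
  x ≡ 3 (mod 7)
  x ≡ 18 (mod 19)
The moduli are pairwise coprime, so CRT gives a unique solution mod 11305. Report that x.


Product of moduli M = 17 · 5 · 7 · 19 = 11305.
Merge one congruence at a time:
  Start: x ≡ 9 (mod 17).
  Combine with x ≡ 0 (mod 5); new modulus lcm = 85.
    Write x = 9 + 17·t and substitute into x ≡ 0 (mod 5): 17·t ≡ 0 − 9 = -9 (mod 5).
    Reduce coefficients mod 5: 2·t ≡ 1 (mod 5).
    The inverse of 2 mod 5 is 3 (since 2·3 = 6 = 1·5 + 1), so t ≡ 3·1 = 3 ≡ 3 (mod 5).
    Then x = 9 + 17·3 = 60, valid modulo lcm(17, 5) = 85: x ≡ 60 (mod 85).
  Combine with x ≡ 3 (mod 7); new modulus lcm = 595.
    Write x = 60 + 85·t and substitute into x ≡ 3 (mod 7): 85·t ≡ 3 − 60 = -57 (mod 7).
    Reduce coefficients mod 7: 1·t ≡ 6 (mod 7).
    So t ≡ 6 (mod 7).
    Then x = 60 + 85·6 = 570, valid modulo lcm(85, 7) = 595: x ≡ 570 (mod 595).
  Combine with x ≡ 18 (mod 19); new modulus lcm = 11305.
    Write x = 570 + 595·t and substitute into x ≡ 18 (mod 19): 595·t ≡ 18 − 570 = -552 (mod 19).
    Reduce coefficients mod 19: 6·t ≡ 18 (mod 19).
    The inverse of 6 mod 19 is 16 (since 6·16 = 96 = 5·19 + 1), so t ≡ 16·18 = 288 ≡ 3 (mod 19).
    Then x = 570 + 595·3 = 2355, valid modulo lcm(595, 19) = 11305: x ≡ 2355 (mod 11305).
Verify against each original: 2355 mod 17 = 9, 2355 mod 5 = 0, 2355 mod 7 = 3, 2355 mod 19 = 18.

x ≡ 2355 (mod 11305).


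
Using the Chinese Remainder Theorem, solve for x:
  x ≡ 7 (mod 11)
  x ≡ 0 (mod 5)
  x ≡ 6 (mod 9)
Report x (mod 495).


Moduli 11, 5, 9 are pairwise coprime; by CRT there is a unique solution modulo M = 11 · 5 · 9 = 495.
Solve pairwise, accumulating the modulus:
  Start with x ≡ 7 (mod 11).
  Combine with x ≡ 0 (mod 5): since gcd(11, 5) = 1, we get a unique residue mod 55.
    Write x = 7 + 11·t and substitute into x ≡ 0 (mod 5): 11·t ≡ 0 − 7 = -7 (mod 5).
    Reduce coefficients mod 5: 1·t ≡ 3 (mod 5).
    So t ≡ 3 (mod 5).
    Then x = 7 + 11·3 = 40, valid modulo lcm(11, 5) = 55: x ≡ 40 (mod 55).
  Combine with x ≡ 6 (mod 9): since gcd(55, 9) = 1, we get a unique residue mod 495.
    Write x = 40 + 55·t and substitute into x ≡ 6 (mod 9): 55·t ≡ 6 − 40 = -34 (mod 9).
    Reduce coefficients mod 9: 1·t ≡ 2 (mod 9).
    So t ≡ 2 (mod 9).
    Then x = 40 + 55·2 = 150, valid modulo lcm(55, 9) = 495: x ≡ 150 (mod 495).
Verify: 150 mod 11 = 7 ✓, 150 mod 5 = 0 ✓, 150 mod 9 = 6 ✓.

x ≡ 150 (mod 495).


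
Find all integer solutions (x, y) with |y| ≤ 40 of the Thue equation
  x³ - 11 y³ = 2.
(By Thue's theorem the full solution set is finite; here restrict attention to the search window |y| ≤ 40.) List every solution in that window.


The equation is x³ - 11y³ = 2. For fixed y, x³ = 11·y³ + 2, so a solution requires the RHS to be a perfect cube.
Strategy: iterate y from -40 to 40, compute RHS = 11·y³ + 2, and check whether it is a (positive or negative) perfect cube.
Check small values of y:
  y = 0: RHS = 2 is not a perfect cube.
  y = 1: RHS = 13 is not a perfect cube.
  y = -1: RHS = -9 is not a perfect cube.
  y = 2: RHS = 90 is not a perfect cube.
  y = -2: RHS = -86 is not a perfect cube.
  y = 3: RHS = 299 is not a perfect cube.
  y = -3: RHS = -295 is not a perfect cube.
Continuing the search up to |y| = 40 finds no solutions either.
No (x, y) in the scanned range satisfies the equation.

No integer solutions with |y| ≤ 40.


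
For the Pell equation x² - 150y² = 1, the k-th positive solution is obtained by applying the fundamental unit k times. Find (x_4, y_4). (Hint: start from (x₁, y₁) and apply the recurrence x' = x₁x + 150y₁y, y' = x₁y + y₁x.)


Step 1: Find the fundamental solution (x₁, y₁) of x² - 150y² = 1.
  Expand √150 as a continued fraction. a₀ = ⌊√150⌋ = 12; iterate m_{k+1} = d_k·a_k − m_k, d_{k+1} = (150 − m_{k+1}²)/d_k, a_{k+1} = ⌊(a₀ + m_{k+1})/d_{k+1}⌋ (starting m₀ = 0, d₀ = 1), with convergents p_k = a_k·p_{k-1} + p_{k-2}, q_k = a_k·q_{k-1} + q_{k-2} (p₋₁ = 1, q₋₁ = 0):
  k = 0: a₀ = 12; p₀/q₀ = 12/1; p₀² − 150·q₀² = 144 − 150 = -6.
  k = 1: m = 12, d = 6, a = ⌊(12 + 12)/6⌋ = 4; p/q = (4·12 + 1)/(4·1 + 0) = 49/4; p² − 150·q² = 2401 − 2400 = 1.
  The first convergent with p² − 150·q² = 1 gives the fundamental solution (x₁, y₁) = (49, 4).
Step 2: Apply the recurrence (x_{n+1}, y_{n+1}) = (x₁x_n + 150y₁y_n, x₁y_n + y₁x_n) repeatedly.
  From (x_1, y_1) = (49, 4): x_2 = 49·49 + 150·4·4 = 4801; y_2 = 49·4 + 4·49 = 392.
  From (x_2, y_2) = (4801, 392): x_3 = 49·4801 + 150·4·392 = 470449; y_3 = 49·392 + 4·4801 = 38412.
  From (x_3, y_3) = (470449, 38412): x_4 = 49·470449 + 150·4·38412 = 46099201; y_4 = 49·38412 + 4·470449 = 3763984.
Step 3: Verify x_4² - 150·y_4² = 2125136332838401 - 2125136332838400 = 1 (should be 1). ✓

(x_1, y_1) = (49, 4); (x_4, y_4) = (46099201, 3763984).


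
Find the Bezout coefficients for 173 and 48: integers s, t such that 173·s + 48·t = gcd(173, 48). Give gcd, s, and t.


Euclidean algorithm on (173, 48) — divide until remainder is 0:
  173 = 3 · 48 + 29
  48 = 1 · 29 + 19
  29 = 1 · 19 + 10
  19 = 1 · 10 + 9
  10 = 1 · 9 + 1
  9 = 9 · 1 + 0
gcd(173, 48) = 1.
Track Bezout coefficients alongside the remainders: start with r₀ = 173 = a·1 + b·0 (s = 1, t = 0) and r₁ = 48 = a·0 + b·1 (s = 0, t = 1); each new remainder r_{k+1} = r_{k-1} − q_k·r_k inherits s_{k+1} = s_{k-1} − q_k·s_k, t_{k+1} = t_{k-1} − q_k·t_k, so r_k = a·s_k + b·t_k at every step:
  q = 3: r = 29, s = 1 − 3·0 = 1, t = 0 − 3·1 = -3  (check: 173·1 + 48·(-3) = 29)
  q = 1: r = 19, s = 0 − 1·1 = -1, t = 1 − 1·(-3) = 4  (check: 173·(-1) + 48·4 = 19)
  q = 1: r = 10, s = 1 − 1·(-1) = 2, t = -3 − 1·4 = -7  (check: 173·2 + 48·(-7) = 10)
  q = 1: r = 9, s = -1 − 1·2 = -3, t = 4 − 1·(-7) = 11  (check: 173·(-3) + 48·11 = 9)
  q = 1: r = 1, s = 2 − 1·(-3) = 5, t = -7 − 1·11 = -18  (check: 173·5 + 48·(-18) = 1)
The row with r = 1 (the gcd) gives the Bezout coefficients s = 5, t = -18.
Result: 173 · (5) + 48 · (-18) = 1.

gcd(173, 48) = 1; s = 5, t = -18 (check: 173·5 + 48·(-18) = 1).


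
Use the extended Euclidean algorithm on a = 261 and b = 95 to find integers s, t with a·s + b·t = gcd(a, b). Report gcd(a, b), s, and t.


Euclidean algorithm on (261, 95) — divide until remainder is 0:
  261 = 2 · 95 + 71
  95 = 1 · 71 + 24
  71 = 2 · 24 + 23
  24 = 1 · 23 + 1
  23 = 23 · 1 + 0
gcd(261, 95) = 1.
Track Bezout coefficients alongside the remainders: start with r₀ = 261 = a·1 + b·0 (s = 1, t = 0) and r₁ = 95 = a·0 + b·1 (s = 0, t = 1); each new remainder r_{k+1} = r_{k-1} − q_k·r_k inherits s_{k+1} = s_{k-1} − q_k·s_k, t_{k+1} = t_{k-1} − q_k·t_k, so r_k = a·s_k + b·t_k at every step:
  q = 2: r = 71, s = 1 − 2·0 = 1, t = 0 − 2·1 = -2  (check: 261·1 + 95·(-2) = 71)
  q = 1: r = 24, s = 0 − 1·1 = -1, t = 1 − 1·(-2) = 3  (check: 261·(-1) + 95·3 = 24)
  q = 2: r = 23, s = 1 − 2·(-1) = 3, t = -2 − 2·3 = -8  (check: 261·3 + 95·(-8) = 23)
  q = 1: r = 1, s = -1 − 1·3 = -4, t = 3 − 1·(-8) = 11  (check: 261·(-4) + 95·11 = 1)
The row with r = 1 (the gcd) gives the Bezout coefficients s = -4, t = 11.
Result: 261 · (-4) + 95 · (11) = 1.

gcd(261, 95) = 1; s = -4, t = 11 (check: 261·(-4) + 95·11 = 1).


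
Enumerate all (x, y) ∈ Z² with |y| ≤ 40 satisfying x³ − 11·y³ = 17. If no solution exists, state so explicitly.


The equation is x³ - 11y³ = 17. For fixed y, x³ = 11·y³ + 17, so a solution requires the RHS to be a perfect cube.
Strategy: iterate y from -40 to 40, compute RHS = 11·y³ + 17, and check whether it is a (positive or negative) perfect cube.
Check small values of y:
  y = 0: RHS = 17 is not a perfect cube.
  y = 1: RHS = 28 is not a perfect cube.
  y = -1: RHS = 6 is not a perfect cube.
  y = 2: RHS = 105 is not a perfect cube.
  y = -2: RHS = -71 is not a perfect cube.
  y = 3: RHS = 314 is not a perfect cube.
  y = -3: RHS = -280 is not a perfect cube.
Continuing the search up to |y| = 40 finds no solutions either.
No (x, y) in the scanned range satisfies the equation.

No integer solutions with |y| ≤ 40.


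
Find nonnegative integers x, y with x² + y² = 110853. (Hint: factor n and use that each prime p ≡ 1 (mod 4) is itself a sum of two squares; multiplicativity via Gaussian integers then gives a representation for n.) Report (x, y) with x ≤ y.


Step 1: Factor n = 110853 = 3^2 · 109 · 113.
Step 2: Check the mod-4 condition on each prime factor: 3 ≡ 3 (mod 4), exponent 2 (must be even); 109 ≡ 1 (mod 4), exponent 1; 113 ≡ 1 (mod 4), exponent 1.
All primes ≡ 3 (mod 4) appear to even exponent (or don't appear), so by the two-squares theorem n IS expressible as a sum of two squares.
Step 3: Build a representation. Group n = k² · m with k = 3 and m = 109 · 113 = 12317 (a product of primes ≡ 1 (mod 4)); a representation of m scales to one of n via (k·x)² + (k·y)² = k²(x² + y²). Each prime p ≡ 1 (mod 4) is itself a sum of two squares; find a² by testing p − a² for a perfect square:
  109: 109 − 1² = 108, 109 − 2² = 105, 109 − 3² = 100 = 10² ⇒ 109 = 3² + 10².
  113: 113 − 1² = 112, 113 − 2² = 109, 113 − 3² = 104, 113 − 4² = 97, 113 − 5² = 88, 113 − 6² = 77, 113 − 7² = 64 = 8² ⇒ 113 = 7² + 8².
  Combine using the Brahmagupta–Fibonacci identity (a² + b²)(c² + d²) = (ac − bd)² + (ad + bc)² = (ac + bd)² + (ad − bc)²:
  109 · 113 = 12317: from (3² + 10²)(7² + 8²), take (3·7 − 10·8, 3·8 + 10·7) = (21 − 80, 24 + 70) = (-59, 94); dropping signs (only squares matter) gives (59, 94); check 59² + 94² = 3481 + 8836 = 12317 ✓.
  Scale by k = 3: (3·59, 3·94) = (177, 282).
Step 4: Order so x ≤ y and verify: 177² + 282² = 31329 + 79524 = 110853 = n. ✓

n = 110853 = 177² + 282² (one valid representation with x ≤ y).


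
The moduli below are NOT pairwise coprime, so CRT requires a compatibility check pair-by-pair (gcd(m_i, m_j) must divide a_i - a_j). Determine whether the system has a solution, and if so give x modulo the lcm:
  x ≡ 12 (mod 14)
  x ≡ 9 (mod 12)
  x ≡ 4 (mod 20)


Moduli 14, 12, 20 are not pairwise coprime, so CRT works modulo lcm(m_i) when all pairwise compatibility conditions hold.
Pairwise compatibility: gcd(m_i, m_j) must divide a_i - a_j for every pair.
Merge one congruence at a time:
  Start: x ≡ 12 (mod 14).
  Combine with x ≡ 9 (mod 12): gcd(14, 12) = 2, and 9 - 12 = -3 is NOT divisible by 2.
    ⇒ system is inconsistent (no integer solution).

No solution (the system is inconsistent).


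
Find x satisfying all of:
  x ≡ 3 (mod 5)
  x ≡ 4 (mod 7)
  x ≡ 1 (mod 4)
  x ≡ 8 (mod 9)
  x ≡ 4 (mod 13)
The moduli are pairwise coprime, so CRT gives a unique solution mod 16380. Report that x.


Product of moduli M = 5 · 7 · 4 · 9 · 13 = 16380.
Merge one congruence at a time:
  Start: x ≡ 3 (mod 5).
  Combine with x ≡ 4 (mod 7); new modulus lcm = 35.
    Write x = 3 + 5·t and substitute into x ≡ 4 (mod 7): 5·t ≡ 4 − 3 = 1 (mod 7).
    The inverse of 5 mod 7 is 3 (since 5·3 = 15 = 2·7 + 1), so t ≡ 3·1 = 3 ≡ 3 (mod 7).
    Then x = 3 + 5·3 = 18, valid modulo lcm(5, 7) = 35: x ≡ 18 (mod 35).
  Combine with x ≡ 1 (mod 4); new modulus lcm = 140.
    Write x = 18 + 35·t and substitute into x ≡ 1 (mod 4): 35·t ≡ 1 − 18 = -17 (mod 4).
    Reduce coefficients mod 4: 3·t ≡ 3 (mod 4).
    The inverse of 3 mod 4 is 3 (since 3·3 = 9 = 2·4 + 1), so t ≡ 3·3 = 9 ≡ 1 (mod 4).
    Then x = 18 + 35·1 = 53, valid modulo lcm(35, 4) = 140: x ≡ 53 (mod 140).
  Combine with x ≡ 8 (mod 9); new modulus lcm = 1260.
    Write x = 53 + 140·t and substitute into x ≡ 8 (mod 9): 140·t ≡ 8 − 53 = -45 (mod 9).
    Reduce coefficients mod 9: 5·t ≡ 0 (mod 9).
    The inverse of 5 mod 9 is 2 (since 5·2 = 10 = 1·9 + 1), so t ≡ 2·0 = 0 ≡ 0 (mod 9).
    Then x = 53 + 140·0 = 53, valid modulo lcm(140, 9) = 1260: x ≡ 53 (mod 1260).
  Combine with x ≡ 4 (mod 13); new modulus lcm = 16380.
    Write x = 53 + 1260·t and substitute into x ≡ 4 (mod 13): 1260·t ≡ 4 − 53 = -49 (mod 13).
    Reduce coefficients mod 13: 12·t ≡ 3 (mod 13).
    The inverse of 12 mod 13 is 12 (since 12·12 = 144 = 11·13 + 1), so t ≡ 12·3 = 36 ≡ 10 (mod 13).
    Then x = 53 + 1260·10 = 12653, valid modulo lcm(1260, 13) = 16380: x ≡ 12653 (mod 16380).
Verify against each original: 12653 mod 5 = 3, 12653 mod 7 = 4, 12653 mod 4 = 1, 12653 mod 9 = 8, 12653 mod 13 = 4.

x ≡ 12653 (mod 16380).


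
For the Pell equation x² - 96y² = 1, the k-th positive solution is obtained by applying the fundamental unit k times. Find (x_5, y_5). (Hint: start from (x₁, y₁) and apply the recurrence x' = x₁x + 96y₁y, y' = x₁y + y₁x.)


Step 1: Find the fundamental solution (x₁, y₁) of x² - 96y² = 1.
  Expand √96 as a continued fraction. a₀ = ⌊√96⌋ = 9; iterate m_{k+1} = d_k·a_k − m_k, d_{k+1} = (96 − m_{k+1}²)/d_k, a_{k+1} = ⌊(a₀ + m_{k+1})/d_{k+1}⌋ (starting m₀ = 0, d₀ = 1), with convergents p_k = a_k·p_{k-1} + p_{k-2}, q_k = a_k·q_{k-1} + q_{k-2} (p₋₁ = 1, q₋₁ = 0):
  k = 0: a₀ = 9; p₀/q₀ = 9/1; p₀² − 96·q₀² = 81 − 96 = -15.
  k = 1: m = 9, d = 15, a = ⌊(9 + 9)/15⌋ = 1; p/q = (1·9 + 1)/(1·1 + 0) = 10/1; p² − 96·q² = 100 − 96 = 4.
  k = 2: m = 6, d = 4, a = ⌊(9 + 6)/4⌋ = 3; p/q = (3·10 + 9)/(3·1 + 1) = 39/4; p² − 96·q² = 1521 − 1536 = -15.
  k = 3: m = 6, d = 15, a = ⌊(9 + 6)/15⌋ = 1; p/q = (1·39 + 10)/(1·4 + 1) = 49/5; p² − 96·q² = 2401 − 2400 = 1.
  The first convergent with p² − 96·q² = 1 gives the fundamental solution (x₁, y₁) = (49, 5).
Step 2: Apply the recurrence (x_{n+1}, y_{n+1}) = (x₁x_n + 96y₁y_n, x₁y_n + y₁x_n) repeatedly.
  From (x_1, y_1) = (49, 5): x_2 = 49·49 + 96·5·5 = 4801; y_2 = 49·5 + 5·49 = 490.
  From (x_2, y_2) = (4801, 490): x_3 = 49·4801 + 96·5·490 = 470449; y_3 = 49·490 + 5·4801 = 48015.
  From (x_3, y_3) = (470449, 48015): x_4 = 49·470449 + 96·5·48015 = 46099201; y_4 = 49·48015 + 5·470449 = 4704980.
  From (x_4, y_4) = (46099201, 4704980): x_5 = 49·46099201 + 96·5·4704980 = 4517251249; y_5 = 49·4704980 + 5·46099201 = 461040025.
Step 3: Verify x_5² - 96·y_5² = 20405558846592060001 - 20405558846592060000 = 1 (should be 1). ✓

(x_1, y_1) = (49, 5); (x_5, y_5) = (4517251249, 461040025).


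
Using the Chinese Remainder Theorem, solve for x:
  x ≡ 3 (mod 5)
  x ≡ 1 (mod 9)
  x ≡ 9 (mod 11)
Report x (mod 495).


Moduli 5, 9, 11 are pairwise coprime; by CRT there is a unique solution modulo M = 5 · 9 · 11 = 495.
Solve pairwise, accumulating the modulus:
  Start with x ≡ 3 (mod 5).
  Combine with x ≡ 1 (mod 9): since gcd(5, 9) = 1, we get a unique residue mod 45.
    Write x = 3 + 5·t and substitute into x ≡ 1 (mod 9): 5·t ≡ 1 − 3 = -2 (mod 9).
    Reduce coefficients mod 9: 5·t ≡ 7 (mod 9).
    The inverse of 5 mod 9 is 2 (since 5·2 = 10 = 1·9 + 1), so t ≡ 2·7 = 14 ≡ 5 (mod 9).
    Then x = 3 + 5·5 = 28, valid modulo lcm(5, 9) = 45: x ≡ 28 (mod 45).
  Combine with x ≡ 9 (mod 11): since gcd(45, 11) = 1, we get a unique residue mod 495.
    Write x = 28 + 45·t and substitute into x ≡ 9 (mod 11): 45·t ≡ 9 − 28 = -19 (mod 11).
    Reduce coefficients mod 11: 1·t ≡ 3 (mod 11).
    So t ≡ 3 (mod 11).
    Then x = 28 + 45·3 = 163, valid modulo lcm(45, 11) = 495: x ≡ 163 (mod 495).
Verify: 163 mod 5 = 3 ✓, 163 mod 9 = 1 ✓, 163 mod 11 = 9 ✓.

x ≡ 163 (mod 495).


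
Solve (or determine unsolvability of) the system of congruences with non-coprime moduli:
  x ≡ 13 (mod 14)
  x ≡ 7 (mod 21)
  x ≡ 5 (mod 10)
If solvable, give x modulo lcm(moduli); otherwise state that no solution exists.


Moduli 14, 21, 10 are not pairwise coprime, so CRT works modulo lcm(m_i) when all pairwise compatibility conditions hold.
Pairwise compatibility: gcd(m_i, m_j) must divide a_i - a_j for every pair.
Merge one congruence at a time:
  Start: x ≡ 13 (mod 14).
  Combine with x ≡ 7 (mod 21): gcd(14, 21) = 7, and 7 - 13 = -6 is NOT divisible by 7.
    ⇒ system is inconsistent (no integer solution).

No solution (the system is inconsistent).


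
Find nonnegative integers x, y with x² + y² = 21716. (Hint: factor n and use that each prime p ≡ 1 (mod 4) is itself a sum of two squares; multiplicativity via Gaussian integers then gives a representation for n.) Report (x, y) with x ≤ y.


Step 1: Factor n = 21716 = 2^2 · 61 · 89.
Step 2: Check the mod-4 condition on each prime factor: 2 = 2 (special); 61 ≡ 1 (mod 4), exponent 1; 89 ≡ 1 (mod 4), exponent 1.
All primes ≡ 3 (mod 4) appear to even exponent (or don't appear), so by the two-squares theorem n IS expressible as a sum of two squares.
Step 3: Build a representation. Group n = k² · m with k = 2 and m = 61 · 89 = 5429 (a product of primes ≡ 1 (mod 4)); a representation of m scales to one of n via (k·x)² + (k·y)² = k²(x² + y²). Each prime p ≡ 1 (mod 4) is itself a sum of two squares; find a² by testing p − a² for a perfect square:
  61: 61 − 1² = 60, 61 − 2² = 57, 61 − 3² = 52, 61 − 4² = 45, 61 − 5² = 36 = 6² ⇒ 61 = 5² + 6².
  89: 89 − 1² = 88, 89 − 2² = 85, 89 − 3² = 80, 89 − 4² = 73, 89 − 5² = 64 = 8² ⇒ 89 = 5² + 8².
  Combine using the Brahmagupta–Fibonacci identity (a² + b²)(c² + d²) = (ac − bd)² + (ad + bc)² = (ac + bd)² + (ad − bc)²:
  61 · 89 = 5429: from (5² + 6²)(5² + 8²), take (5·5 − 6·8, 5·8 + 6·5) = (25 − 48, 40 + 30) = (-23, 70); dropping signs (only squares matter) gives (23, 70); check 23² + 70² = 529 + 4900 = 5429 ✓.
  Scale by k = 2: (2·23, 2·70) = (46, 140).
Step 4: Order so x ≤ y and verify: 46² + 140² = 2116 + 19600 = 21716 = n. ✓

n = 21716 = 46² + 140² (one valid representation with x ≤ y).


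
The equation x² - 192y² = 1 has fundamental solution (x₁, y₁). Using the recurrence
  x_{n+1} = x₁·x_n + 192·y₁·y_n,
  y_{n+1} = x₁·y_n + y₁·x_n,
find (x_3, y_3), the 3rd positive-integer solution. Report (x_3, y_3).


Step 1: Find the fundamental solution (x₁, y₁) of x² - 192y² = 1.
  Expand √192 as a continued fraction. a₀ = ⌊√192⌋ = 13; iterate m_{k+1} = d_k·a_k − m_k, d_{k+1} = (192 − m_{k+1}²)/d_k, a_{k+1} = ⌊(a₀ + m_{k+1})/d_{k+1}⌋ (starting m₀ = 0, d₀ = 1), with convergents p_k = a_k·p_{k-1} + p_{k-2}, q_k = a_k·q_{k-1} + q_{k-2} (p₋₁ = 1, q₋₁ = 0):
  k = 0: a₀ = 13; p₀/q₀ = 13/1; p₀² − 192·q₀² = 169 − 192 = -23.
  k = 1: m = 13, d = 23, a = ⌊(13 + 13)/23⌋ = 1; p/q = (1·13 + 1)/(1·1 + 0) = 14/1; p² − 192·q² = 196 − 192 = 4.
  k = 2: m = 10, d = 4, a = ⌊(13 + 10)/4⌋ = 5; p/q = (5·14 + 13)/(5·1 + 1) = 83/6; p² − 192·q² = 6889 − 6912 = -23.
  k = 3: m = 10, d = 23, a = ⌊(13 + 10)/23⌋ = 1; p/q = (1·83 + 14)/(1·6 + 1) = 97/7; p² − 192·q² = 9409 − 9408 = 1.
  The first convergent with p² − 192·q² = 1 gives the fundamental solution (x₁, y₁) = (97, 7).
Step 2: Apply the recurrence (x_{n+1}, y_{n+1}) = (x₁x_n + 192y₁y_n, x₁y_n + y₁x_n) repeatedly.
  From (x_1, y_1) = (97, 7): x_2 = 97·97 + 192·7·7 = 18817; y_2 = 97·7 + 7·97 = 1358.
  From (x_2, y_2) = (18817, 1358): x_3 = 97·18817 + 192·7·1358 = 3650401; y_3 = 97·1358 + 7·18817 = 263445.
Step 3: Verify x_3² - 192·y_3² = 13325427460801 - 13325427460800 = 1 (should be 1). ✓

(x_1, y_1) = (97, 7); (x_3, y_3) = (3650401, 263445).


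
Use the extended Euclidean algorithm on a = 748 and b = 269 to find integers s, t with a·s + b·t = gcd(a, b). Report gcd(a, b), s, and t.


Euclidean algorithm on (748, 269) — divide until remainder is 0:
  748 = 2 · 269 + 210
  269 = 1 · 210 + 59
  210 = 3 · 59 + 33
  59 = 1 · 33 + 26
  33 = 1 · 26 + 7
  26 = 3 · 7 + 5
  7 = 1 · 5 + 2
  5 = 2 · 2 + 1
  2 = 2 · 1 + 0
gcd(748, 269) = 1.
Track Bezout coefficients alongside the remainders: start with r₀ = 748 = a·1 + b·0 (s = 1, t = 0) and r₁ = 269 = a·0 + b·1 (s = 0, t = 1); each new remainder r_{k+1} = r_{k-1} − q_k·r_k inherits s_{k+1} = s_{k-1} − q_k·s_k, t_{k+1} = t_{k-1} − q_k·t_k, so r_k = a·s_k + b·t_k at every step:
  q = 2: r = 210, s = 1 − 2·0 = 1, t = 0 − 2·1 = -2  (check: 748·1 + 269·(-2) = 210)
  q = 1: r = 59, s = 0 − 1·1 = -1, t = 1 − 1·(-2) = 3  (check: 748·(-1) + 269·3 = 59)
  q = 3: r = 33, s = 1 − 3·(-1) = 4, t = -2 − 3·3 = -11  (check: 748·4 + 269·(-11) = 33)
  q = 1: r = 26, s = -1 − 1·4 = -5, t = 3 − 1·(-11) = 14  (check: 748·(-5) + 269·14 = 26)
  q = 1: r = 7, s = 4 − 1·(-5) = 9, t = -11 − 1·14 = -25  (check: 748·9 + 269·(-25) = 7)
  q = 3: r = 5, s = -5 − 3·9 = -32, t = 14 − 3·(-25) = 89  (check: 748·(-32) + 269·89 = 5)
  q = 1: r = 2, s = 9 − 1·(-32) = 41, t = -25 − 1·89 = -114  (check: 748·41 + 269·(-114) = 2)
  q = 2: r = 1, s = -32 − 2·41 = -114, t = 89 − 2·(-114) = 317  (check: 748·(-114) + 269·317 = 1)
The row with r = 1 (the gcd) gives the Bezout coefficients s = -114, t = 317.
Result: 748 · (-114) + 269 · (317) = 1.

gcd(748, 269) = 1; s = -114, t = 317 (check: 748·(-114) + 269·317 = 1).


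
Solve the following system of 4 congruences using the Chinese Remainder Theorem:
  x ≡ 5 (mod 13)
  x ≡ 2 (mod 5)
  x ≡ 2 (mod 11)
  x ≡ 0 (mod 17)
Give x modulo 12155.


Product of moduli M = 13 · 5 · 11 · 17 = 12155.
Merge one congruence at a time:
  Start: x ≡ 5 (mod 13).
  Combine with x ≡ 2 (mod 5); new modulus lcm = 65.
    Write x = 5 + 13·t and substitute into x ≡ 2 (mod 5): 13·t ≡ 2 − 5 = -3 (mod 5).
    Reduce coefficients mod 5: 3·t ≡ 2 (mod 5).
    The inverse of 3 mod 5 is 2 (since 3·2 = 6 = 1·5 + 1), so t ≡ 2·2 = 4 ≡ 4 (mod 5).
    Then x = 5 + 13·4 = 57, valid modulo lcm(13, 5) = 65: x ≡ 57 (mod 65).
  Combine with x ≡ 2 (mod 11); new modulus lcm = 715.
    Write x = 57 + 65·t and substitute into x ≡ 2 (mod 11): 65·t ≡ 2 − 57 = -55 (mod 11).
    Reduce coefficients mod 11: 10·t ≡ 0 (mod 11).
    The inverse of 10 mod 11 is 10 (since 10·10 = 100 = 9·11 + 1), so t ≡ 10·0 = 0 ≡ 0 (mod 11).
    Then x = 57 + 65·0 = 57, valid modulo lcm(65, 11) = 715: x ≡ 57 (mod 715).
  Combine with x ≡ 0 (mod 17); new modulus lcm = 12155.
    Write x = 57 + 715·t and substitute into x ≡ 0 (mod 17): 715·t ≡ 0 − 57 = -57 (mod 17).
    Reduce coefficients mod 17: 1·t ≡ 11 (mod 17).
    So t ≡ 11 (mod 17).
    Then x = 57 + 715·11 = 7922, valid modulo lcm(715, 17) = 12155: x ≡ 7922 (mod 12155).
Verify against each original: 7922 mod 13 = 5, 7922 mod 5 = 2, 7922 mod 11 = 2, 7922 mod 17 = 0.

x ≡ 7922 (mod 12155).


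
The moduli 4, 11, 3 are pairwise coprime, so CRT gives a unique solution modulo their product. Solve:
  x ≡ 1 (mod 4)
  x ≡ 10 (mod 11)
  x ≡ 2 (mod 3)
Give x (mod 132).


Moduli 4, 11, 3 are pairwise coprime; by CRT there is a unique solution modulo M = 4 · 11 · 3 = 132.
Solve pairwise, accumulating the modulus:
  Start with x ≡ 1 (mod 4).
  Combine with x ≡ 10 (mod 11): since gcd(4, 11) = 1, we get a unique residue mod 44.
    Write x = 1 + 4·t and substitute into x ≡ 10 (mod 11): 4·t ≡ 10 − 1 = 9 (mod 11).
    The inverse of 4 mod 11 is 3 (since 4·3 = 12 = 1·11 + 1), so t ≡ 3·9 = 27 ≡ 5 (mod 11).
    Then x = 1 + 4·5 = 21, valid modulo lcm(4, 11) = 44: x ≡ 21 (mod 44).
  Combine with x ≡ 2 (mod 3): since gcd(44, 3) = 1, we get a unique residue mod 132.
    Write x = 21 + 44·t and substitute into x ≡ 2 (mod 3): 44·t ≡ 2 − 21 = -19 (mod 3).
    Reduce coefficients mod 3: 2·t ≡ 2 (mod 3).
    The inverse of 2 mod 3 is 2 (since 2·2 = 4 = 1·3 + 1), so t ≡ 2·2 = 4 ≡ 1 (mod 3).
    Then x = 21 + 44·1 = 65, valid modulo lcm(44, 3) = 132: x ≡ 65 (mod 132).
Verify: 65 mod 4 = 1 ✓, 65 mod 11 = 10 ✓, 65 mod 3 = 2 ✓.

x ≡ 65 (mod 132).


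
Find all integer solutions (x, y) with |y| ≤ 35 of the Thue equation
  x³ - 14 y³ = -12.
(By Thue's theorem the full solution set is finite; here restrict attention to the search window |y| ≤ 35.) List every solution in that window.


The equation is x³ - 14y³ = -12. For fixed y, x³ = 14·y³ − 12, so a solution requires the RHS to be a perfect cube.
Strategy: iterate y from -35 to 35, compute RHS = 14·y³ − 12, and check whether it is a (positive or negative) perfect cube.
Check small values of y:
  y = 0: RHS = -12 is not a perfect cube.
  y = 1: RHS = 2 is not a perfect cube.
  y = -1: RHS = -26 is not a perfect cube.
  y = 2: RHS = 100 is not a perfect cube.
  y = -2: RHS = -124 is not a perfect cube.
  y = 3: RHS = 366 is not a perfect cube.
  y = -3: RHS = -390 is not a perfect cube.
Continuing the search up to |y| = 35 finds no solutions either.
No (x, y) in the scanned range satisfies the equation.

No integer solutions with |y| ≤ 35.


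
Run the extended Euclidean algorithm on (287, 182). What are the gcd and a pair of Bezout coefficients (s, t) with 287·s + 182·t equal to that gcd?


Euclidean algorithm on (287, 182) — divide until remainder is 0:
  287 = 1 · 182 + 105
  182 = 1 · 105 + 77
  105 = 1 · 77 + 28
  77 = 2 · 28 + 21
  28 = 1 · 21 + 7
  21 = 3 · 7 + 0
gcd(287, 182) = 7.
Track Bezout coefficients alongside the remainders: start with r₀ = 287 = a·1 + b·0 (s = 1, t = 0) and r₁ = 182 = a·0 + b·1 (s = 0, t = 1); each new remainder r_{k+1} = r_{k-1} − q_k·r_k inherits s_{k+1} = s_{k-1} − q_k·s_k, t_{k+1} = t_{k-1} − q_k·t_k, so r_k = a·s_k + b·t_k at every step:
  q = 1: r = 105, s = 1 − 1·0 = 1, t = 0 − 1·1 = -1  (check: 287·1 + 182·(-1) = 105)
  q = 1: r = 77, s = 0 − 1·1 = -1, t = 1 − 1·(-1) = 2  (check: 287·(-1) + 182·2 = 77)
  q = 1: r = 28, s = 1 − 1·(-1) = 2, t = -1 − 1·2 = -3  (check: 287·2 + 182·(-3) = 28)
  q = 2: r = 21, s = -1 − 2·2 = -5, t = 2 − 2·(-3) = 8  (check: 287·(-5) + 182·8 = 21)
  q = 1: r = 7, s = 2 − 1·(-5) = 7, t = -3 − 1·8 = -11  (check: 287·7 + 182·(-11) = 7)
The row with r = 7 (the gcd) gives the Bezout coefficients s = 7, t = -11.
Result: 287 · (7) + 182 · (-11) = 7.

gcd(287, 182) = 7; s = 7, t = -11 (check: 287·7 + 182·(-11) = 7).


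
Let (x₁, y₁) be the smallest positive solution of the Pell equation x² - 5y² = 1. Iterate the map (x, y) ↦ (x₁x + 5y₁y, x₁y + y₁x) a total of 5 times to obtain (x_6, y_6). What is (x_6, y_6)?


Step 1: Find the fundamental solution (x₁, y₁) of x² - 5y² = 1.
  Expand √5 as a continued fraction. a₀ = ⌊√5⌋ = 2; iterate m_{k+1} = d_k·a_k − m_k, d_{k+1} = (5 − m_{k+1}²)/d_k, a_{k+1} = ⌊(a₀ + m_{k+1})/d_{k+1}⌋ (starting m₀ = 0, d₀ = 1), with convergents p_k = a_k·p_{k-1} + p_{k-2}, q_k = a_k·q_{k-1} + q_{k-2} (p₋₁ = 1, q₋₁ = 0):
  k = 0: a₀ = 2; p₀/q₀ = 2/1; p₀² − 5·q₀² = 4 − 5 = -1.
  k = 1: m = 2, d = 1, a = ⌊(2 + 2)/1⌋ = 4; p/q = (4·2 + 1)/(4·1 + 0) = 9/4; p² − 5·q² = 81 − 80 = 1.
  The first convergent with p² − 5·q² = 1 gives the fundamental solution (x₁, y₁) = (9, 4).
Step 2: Apply the recurrence (x_{n+1}, y_{n+1}) = (x₁x_n + 5y₁y_n, x₁y_n + y₁x_n) repeatedly.
  From (x_1, y_1) = (9, 4): x_2 = 9·9 + 5·4·4 = 161; y_2 = 9·4 + 4·9 = 72.
  From (x_2, y_2) = (161, 72): x_3 = 9·161 + 5·4·72 = 2889; y_3 = 9·72 + 4·161 = 1292.
  From (x_3, y_3) = (2889, 1292): x_4 = 9·2889 + 5·4·1292 = 51841; y_4 = 9·1292 + 4·2889 = 23184.
  From (x_4, y_4) = (51841, 23184): x_5 = 9·51841 + 5·4·23184 = 930249; y_5 = 9·23184 + 4·51841 = 416020.
  From (x_5, y_5) = (930249, 416020): x_6 = 9·930249 + 5·4·416020 = 16692641; y_6 = 9·416020 + 4·930249 = 7465176.
Step 3: Verify x_6² - 5·y_6² = 278644263554881 - 278644263554880 = 1 (should be 1). ✓

(x_1, y_1) = (9, 4); (x_6, y_6) = (16692641, 7465176).


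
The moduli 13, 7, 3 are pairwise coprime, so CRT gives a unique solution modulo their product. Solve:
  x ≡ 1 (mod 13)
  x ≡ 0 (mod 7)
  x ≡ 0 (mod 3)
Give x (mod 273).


Moduli 13, 7, 3 are pairwise coprime; by CRT there is a unique solution modulo M = 13 · 7 · 3 = 273.
Solve pairwise, accumulating the modulus:
  Start with x ≡ 1 (mod 13).
  Combine with x ≡ 0 (mod 7): since gcd(13, 7) = 1, we get a unique residue mod 91.
    Write x = 1 + 13·t and substitute into x ≡ 0 (mod 7): 13·t ≡ 0 − 1 = -1 (mod 7).
    Reduce coefficients mod 7: 6·t ≡ 6 (mod 7).
    The inverse of 6 mod 7 is 6 (since 6·6 = 36 = 5·7 + 1), so t ≡ 6·6 = 36 ≡ 1 (mod 7).
    Then x = 1 + 13·1 = 14, valid modulo lcm(13, 7) = 91: x ≡ 14 (mod 91).
  Combine with x ≡ 0 (mod 3): since gcd(91, 3) = 1, we get a unique residue mod 273.
    Write x = 14 + 91·t and substitute into x ≡ 0 (mod 3): 91·t ≡ 0 − 14 = -14 (mod 3).
    Reduce coefficients mod 3: 1·t ≡ 1 (mod 3).
    So t ≡ 1 (mod 3).
    Then x = 14 + 91·1 = 105, valid modulo lcm(91, 3) = 273: x ≡ 105 (mod 273).
Verify: 105 mod 13 = 1 ✓, 105 mod 7 = 0 ✓, 105 mod 3 = 0 ✓.

x ≡ 105 (mod 273).


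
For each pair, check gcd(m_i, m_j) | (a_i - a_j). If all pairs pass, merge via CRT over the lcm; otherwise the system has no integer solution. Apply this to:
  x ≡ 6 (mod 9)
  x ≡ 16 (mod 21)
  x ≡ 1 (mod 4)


Moduli 9, 21, 4 are not pairwise coprime, so CRT works modulo lcm(m_i) when all pairwise compatibility conditions hold.
Pairwise compatibility: gcd(m_i, m_j) must divide a_i - a_j for every pair.
Merge one congruence at a time:
  Start: x ≡ 6 (mod 9).
  Combine with x ≡ 16 (mod 21): gcd(9, 21) = 3, and 16 - 6 = 10 is NOT divisible by 3.
    ⇒ system is inconsistent (no integer solution).

No solution (the system is inconsistent).


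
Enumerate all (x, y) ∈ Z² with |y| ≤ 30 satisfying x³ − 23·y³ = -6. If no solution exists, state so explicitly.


The equation is x³ - 23y³ = -6. For fixed y, x³ = 23·y³ − 6, so a solution requires the RHS to be a perfect cube.
Strategy: iterate y from -30 to 30, compute RHS = 23·y³ − 6, and check whether it is a (positive or negative) perfect cube.
Check small values of y:
  y = 0: RHS = -6 is not a perfect cube.
  y = 1: RHS = 17 is not a perfect cube.
  y = -1: RHS = -29 is not a perfect cube.
  y = 2: RHS = 178 is not a perfect cube.
  y = -2: RHS = -190 is not a perfect cube.
  y = 3: RHS = 615 is not a perfect cube.
  y = -3: RHS = -627 is not a perfect cube.
Continuing the search up to |y| = 30 finds no solutions either.
No (x, y) in the scanned range satisfies the equation.

No integer solutions with |y| ≤ 30.


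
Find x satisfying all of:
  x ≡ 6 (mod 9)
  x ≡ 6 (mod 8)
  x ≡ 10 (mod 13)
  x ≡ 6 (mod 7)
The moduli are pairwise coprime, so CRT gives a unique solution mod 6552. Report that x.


Product of moduli M = 9 · 8 · 13 · 7 = 6552.
Merge one congruence at a time:
  Start: x ≡ 6 (mod 9).
  Combine with x ≡ 6 (mod 8); new modulus lcm = 72.
    Write x = 6 + 9·t and substitute into x ≡ 6 (mod 8): 9·t ≡ 6 − 6 = 0 (mod 8).
    Reduce coefficients mod 8: 1·t ≡ 0 (mod 8).
    So t ≡ 0 (mod 8).
    Then x = 6 + 9·0 = 6, valid modulo lcm(9, 8) = 72: x ≡ 6 (mod 72).
  Combine with x ≡ 10 (mod 13); new modulus lcm = 936.
    Write x = 6 + 72·t and substitute into x ≡ 10 (mod 13): 72·t ≡ 10 − 6 = 4 (mod 13).
    Reduce coefficients mod 13: 7·t ≡ 4 (mod 13).
    The inverse of 7 mod 13 is 2 (since 7·2 = 14 = 1·13 + 1), so t ≡ 2·4 = 8 ≡ 8 (mod 13).
    Then x = 6 + 72·8 = 582, valid modulo lcm(72, 13) = 936: x ≡ 582 (mod 936).
  Combine with x ≡ 6 (mod 7); new modulus lcm = 6552.
    Write x = 582 + 936·t and substitute into x ≡ 6 (mod 7): 936·t ≡ 6 − 582 = -576 (mod 7).
    Reduce coefficients mod 7: 5·t ≡ 5 (mod 7).
    The inverse of 5 mod 7 is 3 (since 5·3 = 15 = 2·7 + 1), so t ≡ 3·5 = 15 ≡ 1 (mod 7).
    Then x = 582 + 936·1 = 1518, valid modulo lcm(936, 7) = 6552: x ≡ 1518 (mod 6552).
Verify against each original: 1518 mod 9 = 6, 1518 mod 8 = 6, 1518 mod 13 = 10, 1518 mod 7 = 6.

x ≡ 1518 (mod 6552).


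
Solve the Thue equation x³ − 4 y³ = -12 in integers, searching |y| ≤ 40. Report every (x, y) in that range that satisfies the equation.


The equation is x³ - 4y³ = -12. For fixed y, x³ = 4·y³ − 12, so a solution requires the RHS to be a perfect cube.
Strategy: iterate y from -40 to 40, compute RHS = 4·y³ − 12, and check whether it is a (positive or negative) perfect cube.
Check small values of y:
  y = 0: RHS = -12 is not a perfect cube.
  y = 1: RHS = -8 = (-2)³ ⇒ x = -2 works.
  y = -1: RHS = -16 is not a perfect cube.
  y = 2: RHS = 20 is not a perfect cube.
  y = -2: RHS = -44 is not a perfect cube.
  y = 3: RHS = 96 is not a perfect cube.
  y = -3: RHS = -120 is not a perfect cube.
Continuing, at y = -5: RHS = -512 = (-8)³ ⇒ x = -8 works.
Searching the remaining y in |y| ≤ 40 finds no further solutions.
Collected solutions: (-2, 1), (-8, -5).

Solutions (with |y| ≤ 40): (-2, 1), (-8, -5).
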